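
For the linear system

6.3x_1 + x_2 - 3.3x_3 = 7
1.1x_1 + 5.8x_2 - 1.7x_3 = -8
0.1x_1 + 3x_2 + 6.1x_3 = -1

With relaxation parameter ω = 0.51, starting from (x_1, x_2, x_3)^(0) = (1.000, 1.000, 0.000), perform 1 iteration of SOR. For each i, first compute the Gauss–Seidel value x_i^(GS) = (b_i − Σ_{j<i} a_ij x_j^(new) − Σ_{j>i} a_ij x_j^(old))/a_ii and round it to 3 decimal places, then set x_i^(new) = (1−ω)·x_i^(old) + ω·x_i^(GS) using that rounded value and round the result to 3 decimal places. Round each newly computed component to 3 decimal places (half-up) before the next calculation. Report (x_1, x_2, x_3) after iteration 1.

Iteration 1:
  x_1: GS value = (7 - (1)·1.000 - (-3.3)·0.000) / (6.3) = 0.952;  x_1 ← (1−ω)·1.000 + ω·0.952 = 0.976
  x_2: GS value = (-8 - (1.1)·0.976 - (-1.7)·0.000) / (5.8) = -1.564;  x_2 ← (1−ω)·1.000 + ω·-1.564 = -0.308
  x_3: GS value = (-1 - (0.1)·0.976 - (3)·-0.308) / (6.1) = -0.028;  x_3 ← (1−ω)·0.000 + ω·-0.028 = -0.014

(0.976, -0.308, -0.014)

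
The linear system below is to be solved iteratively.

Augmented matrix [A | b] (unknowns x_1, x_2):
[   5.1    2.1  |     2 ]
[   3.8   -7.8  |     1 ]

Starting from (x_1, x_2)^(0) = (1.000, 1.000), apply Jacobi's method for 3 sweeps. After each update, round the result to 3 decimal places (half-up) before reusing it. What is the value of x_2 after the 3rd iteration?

Iteration 1:
  x_1 = (2 - (2.1)·1.000) / (5.1) = -0.020
  x_2 = (1 - (3.8)·1.000) / (-7.8) = 0.359
Iteration 2:
  x_1 = (2 - (2.1)·0.359) / (5.1) = 0.244
  x_2 = (1 - (3.8)·-0.020) / (-7.8) = -0.138
Iteration 3:
  x_1 = (2 - (2.1)·-0.138) / (5.1) = 0.449
  x_2 = (1 - (3.8)·0.244) / (-7.8) = -0.009

-0.009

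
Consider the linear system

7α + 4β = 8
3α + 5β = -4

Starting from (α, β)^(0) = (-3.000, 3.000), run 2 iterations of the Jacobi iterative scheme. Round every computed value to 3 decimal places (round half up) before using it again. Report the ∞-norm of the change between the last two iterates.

1.457

Iteration 1:
  α = (8 - (4)·3.000) / (7) = -0.571
  β = (-4 - (3)·-3.000) / (5) = 1.000
Iteration 2:
  α = (8 - (4)·1.000) / (7) = 0.571
  β = (-4 - (3)·-0.571) / (5) = -0.457
Change: (1.142, -1.457) → max |·| = 1.457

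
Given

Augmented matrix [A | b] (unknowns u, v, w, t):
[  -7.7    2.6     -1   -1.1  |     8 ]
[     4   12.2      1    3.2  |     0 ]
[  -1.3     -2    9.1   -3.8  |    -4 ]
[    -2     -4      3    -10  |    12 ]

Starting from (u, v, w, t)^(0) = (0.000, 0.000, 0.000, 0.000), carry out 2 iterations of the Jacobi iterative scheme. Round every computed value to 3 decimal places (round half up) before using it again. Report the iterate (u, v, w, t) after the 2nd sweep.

Iteration 1:
  u = (8 - (2.6)·0.000 - (-1)·0.000 - (-1.1)·0.000) / (-7.7) = -1.039
  v = (0 - (4)·0.000 - (1)·0.000 - (3.2)·0.000) / (12.2) = 0.000
  w = (-4 - (-1.3)·0.000 - (-2)·0.000 - (-3.8)·0.000) / (9.1) = -0.440
  t = (12 - (-2)·0.000 - (-4)·0.000 - (3)·0.000) / (-10) = -1.200
Iteration 2:
  u = (8 - (2.6)·0.000 - (-1)·-0.440 - (-1.1)·-1.200) / (-7.7) = -0.810
  v = (0 - (4)·-1.039 - (1)·-0.440 - (3.2)·-1.200) / (12.2) = 0.691
  w = (-4 - (-1.3)·-1.039 - (-2)·0.000 - (-3.8)·-1.200) / (9.1) = -1.089
  t = (12 - (-2)·-1.039 - (-4)·0.000 - (3)·-0.440) / (-10) = -1.124

(-0.810, 0.691, -1.089, -1.124)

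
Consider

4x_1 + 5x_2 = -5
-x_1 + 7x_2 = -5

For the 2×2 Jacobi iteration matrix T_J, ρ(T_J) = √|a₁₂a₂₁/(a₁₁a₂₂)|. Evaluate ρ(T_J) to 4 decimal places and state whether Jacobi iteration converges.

0.4226

a₁₂a₂₁/(a₁₁a₂₂) = (5)·(-1) / ((4)·(7)) = -0.178571
ρ = √|-0.178571| = √0.178571 = 0.4226
ρ < 1, so Jacobi converges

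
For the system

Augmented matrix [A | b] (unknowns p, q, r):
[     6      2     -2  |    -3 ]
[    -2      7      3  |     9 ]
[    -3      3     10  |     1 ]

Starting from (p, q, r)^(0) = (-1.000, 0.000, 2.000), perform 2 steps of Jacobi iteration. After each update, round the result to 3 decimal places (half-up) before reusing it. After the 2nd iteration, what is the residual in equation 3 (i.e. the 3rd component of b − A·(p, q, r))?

Iteration 1:
  p = (-3 - (2)·0.000 - (-2)·2.000) / (6) = 0.167
  q = (9 - (-2)·-1.000 - (3)·2.000) / (7) = 0.143
  r = (1 - (-3)·-1.000 - (3)·0.000) / (10) = -0.200
Iteration 2:
  p = (-3 - (2)·0.143 - (-2)·-0.200) / (6) = -0.614
  q = (9 - (-2)·0.167 - (3)·-0.200) / (7) = 1.419
  r = (1 - (-3)·0.167 - (3)·0.143) / (10) = 0.107
Residual b − A·x = (-1.940, -2.482, -6.169)

-6.169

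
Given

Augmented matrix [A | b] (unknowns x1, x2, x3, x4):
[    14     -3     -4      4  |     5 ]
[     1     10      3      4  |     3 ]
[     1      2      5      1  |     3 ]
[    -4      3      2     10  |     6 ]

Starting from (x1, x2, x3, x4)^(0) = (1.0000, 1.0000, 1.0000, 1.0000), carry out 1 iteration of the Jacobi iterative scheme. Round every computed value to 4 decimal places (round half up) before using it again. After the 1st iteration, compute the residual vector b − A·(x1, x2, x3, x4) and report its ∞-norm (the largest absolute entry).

Iteration 1:
  x1 = (5 - (-3)·1.0000 - (-4)·1.0000 - (4)·1.0000) / (14) = 0.5714
  x2 = (3 - (1)·1.0000 - (3)·1.0000 - (4)·1.0000) / (10) = -0.5000
  x3 = (3 - (1)·1.0000 - (2)·1.0000 - (1)·1.0000) / (5) = -0.2000
  x4 = (6 - (-4)·1.0000 - (3)·1.0000 - (2)·1.0000) / (10) = 0.5000
Residual b − A·x = (-7.2996, 6.0286, 3.9286, 5.1856); ∞-norm = 7.2996

7.2996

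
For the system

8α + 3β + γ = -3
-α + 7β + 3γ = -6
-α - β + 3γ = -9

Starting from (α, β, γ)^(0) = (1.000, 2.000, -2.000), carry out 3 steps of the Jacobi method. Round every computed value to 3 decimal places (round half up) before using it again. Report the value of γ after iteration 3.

Iteration 1:
  α = (-3 - (3)·2.000 - (1)·-2.000) / (8) = -0.875
  β = (-6 - (-1)·1.000 - (3)·-2.000) / (7) = 0.143
  γ = (-9 - (-1)·1.000 - (-1)·2.000) / (3) = -2.000
Iteration 2:
  α = (-3 - (3)·0.143 - (1)·-2.000) / (8) = -0.179
  β = (-6 - (-1)·-0.875 - (3)·-2.000) / (7) = -0.125
  γ = (-9 - (-1)·-0.875 - (-1)·0.143) / (3) = -3.244
Iteration 3:
  α = (-3 - (3)·-0.125 - (1)·-3.244) / (8) = 0.077
  β = (-6 - (-1)·-0.179 - (3)·-3.244) / (7) = 0.508
  γ = (-9 - (-1)·-0.179 - (-1)·-0.125) / (3) = -3.101

-3.101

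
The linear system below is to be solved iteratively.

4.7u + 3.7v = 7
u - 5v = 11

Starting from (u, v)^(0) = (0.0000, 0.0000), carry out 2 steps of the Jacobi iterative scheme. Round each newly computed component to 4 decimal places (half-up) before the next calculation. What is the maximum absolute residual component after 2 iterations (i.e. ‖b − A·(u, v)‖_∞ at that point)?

1.7318

Iteration 1:
  u = (7 - (3.7)·0.0000) / (4.7) = 1.4894
  v = (11 - (1)·0.0000) / (-5) = -2.2000
Iteration 2:
  u = (7 - (3.7)·-2.2000) / (4.7) = 3.2213
  v = (11 - (1)·1.4894) / (-5) = -1.9021
Residual b − A·x = (-1.1023, -1.7318); ∞-norm = 1.7318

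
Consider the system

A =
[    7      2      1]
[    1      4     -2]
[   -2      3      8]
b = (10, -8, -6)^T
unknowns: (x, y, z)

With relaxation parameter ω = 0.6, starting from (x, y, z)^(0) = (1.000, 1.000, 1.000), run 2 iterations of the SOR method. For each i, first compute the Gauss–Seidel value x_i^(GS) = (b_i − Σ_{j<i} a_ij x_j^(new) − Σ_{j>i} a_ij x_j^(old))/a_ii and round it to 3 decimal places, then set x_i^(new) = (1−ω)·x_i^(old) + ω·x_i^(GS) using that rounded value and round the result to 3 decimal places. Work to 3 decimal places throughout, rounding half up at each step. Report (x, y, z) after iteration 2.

(1.347, -1.588, 0.208)

Iteration 1:
  x: GS value = (10 - (2)·1.000 - (1)·1.000) / (7) = 1.000;  x ← (1−ω)·1.000 + ω·1.000 = 1.000
  y: GS value = (-8 - (1)·1.000 - (-2)·1.000) / (4) = -1.750;  y ← (1−ω)·1.000 + ω·-1.750 = -0.650
  z: GS value = (-6 - (-2)·1.000 - (3)·-0.650) / (8) = -0.256;  z ← (1−ω)·1.000 + ω·-0.256 = 0.246
Iteration 2:
  x: GS value = (10 - (2)·-0.650 - (1)·0.246) / (7) = 1.579;  x ← (1−ω)·1.000 + ω·1.579 = 1.347
  y: GS value = (-8 - (1)·1.347 - (-2)·0.246) / (4) = -2.214;  y ← (1−ω)·-0.650 + ω·-2.214 = -1.588
  z: GS value = (-6 - (-2)·1.347 - (3)·-1.588) / (8) = 0.182;  z ← (1−ω)·0.246 + ω·0.182 = 0.208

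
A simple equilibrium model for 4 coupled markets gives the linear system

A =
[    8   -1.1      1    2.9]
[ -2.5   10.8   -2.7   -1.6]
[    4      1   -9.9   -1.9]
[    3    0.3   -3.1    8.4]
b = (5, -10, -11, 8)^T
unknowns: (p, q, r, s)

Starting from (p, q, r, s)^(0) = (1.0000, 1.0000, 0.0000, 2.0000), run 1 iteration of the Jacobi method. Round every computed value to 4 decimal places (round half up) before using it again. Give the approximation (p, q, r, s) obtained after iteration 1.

(0.0375, -0.3981, 1.2323, 0.5595)

Iteration 1:
  p = (5 - (-1.1)·1.0000 - (1)·0.0000 - (2.9)·2.0000) / (8) = 0.0375
  q = (-10 - (-2.5)·1.0000 - (-2.7)·0.0000 - (-1.6)·2.0000) / (10.8) = -0.3981
  r = (-11 - (4)·1.0000 - (1)·1.0000 - (-1.9)·2.0000) / (-9.9) = 1.2323
  s = (8 - (3)·1.0000 - (0.3)·1.0000 - (-3.1)·0.0000) / (8.4) = 0.5595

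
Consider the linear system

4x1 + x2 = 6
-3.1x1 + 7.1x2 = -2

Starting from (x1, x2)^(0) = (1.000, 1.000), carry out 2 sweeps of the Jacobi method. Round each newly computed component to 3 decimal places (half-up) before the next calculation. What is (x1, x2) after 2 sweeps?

(1.461, 0.264)

Iteration 1:
  x1 = (6 - (1)·1.000) / (4) = 1.250
  x2 = (-2 - (-3.1)·1.000) / (7.1) = 0.155
Iteration 2:
  x1 = (6 - (1)·0.155) / (4) = 1.461
  x2 = (-2 - (-3.1)·1.250) / (7.1) = 0.264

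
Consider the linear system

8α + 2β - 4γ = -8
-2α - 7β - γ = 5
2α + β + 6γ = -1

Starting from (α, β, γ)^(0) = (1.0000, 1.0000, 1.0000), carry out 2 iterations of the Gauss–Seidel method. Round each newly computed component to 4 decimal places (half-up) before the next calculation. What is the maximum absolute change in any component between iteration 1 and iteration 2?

0.1140

Iteration 1:
  α = (-8 - (2)·1.0000 - (-4)·1.0000) / (8) = -0.7500
  β = (5 - (-2)·-0.7500 - (-1)·1.0000) / (-7) = -0.6429
  γ = (-1 - (2)·-0.7500 - (1)·-0.6429) / (6) = 0.1905
Iteration 2:
  α = (-8 - (2)·-0.6429 - (-4)·0.1905) / (8) = -0.7440
  β = (5 - (-2)·-0.7440 - (-1)·0.1905) / (-7) = -0.5289
  γ = (-1 - (2)·-0.7440 - (1)·-0.5289) / (6) = 0.1695
Change: (0.0060, 0.1140, -0.0210) → max |·| = 0.1140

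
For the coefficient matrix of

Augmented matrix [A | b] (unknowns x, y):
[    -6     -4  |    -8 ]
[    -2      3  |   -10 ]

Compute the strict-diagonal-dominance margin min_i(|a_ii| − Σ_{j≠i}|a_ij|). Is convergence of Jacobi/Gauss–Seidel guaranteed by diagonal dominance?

1

row 1: |-6| − (4) = 2
row 2: |3| − (2) = 1
minimum over rows = 1 → strictly diagonally dominant (convergence guaranteed)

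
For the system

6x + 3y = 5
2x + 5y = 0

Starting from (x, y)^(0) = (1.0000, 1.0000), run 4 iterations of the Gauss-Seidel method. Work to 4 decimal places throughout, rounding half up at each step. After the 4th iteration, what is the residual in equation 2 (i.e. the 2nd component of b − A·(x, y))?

Iteration 1:
  x = (5 - (3)·1.0000) / (6) = 0.3333
  y = (0 - (2)·0.3333) / (5) = -0.1333
Iteration 2:
  x = (5 - (3)·-0.1333) / (6) = 0.9000
  y = (0 - (2)·0.9000) / (5) = -0.3600
Iteration 3:
  x = (5 - (3)·-0.3600) / (6) = 1.0133
  y = (0 - (2)·1.0133) / (5) = -0.4053
Iteration 4:
  x = (5 - (3)·-0.4053) / (6) = 1.0360
  y = (0 - (2)·1.0360) / (5) = -0.4144
Residual b − A·x = (0.0272, 0.0000)

0.0000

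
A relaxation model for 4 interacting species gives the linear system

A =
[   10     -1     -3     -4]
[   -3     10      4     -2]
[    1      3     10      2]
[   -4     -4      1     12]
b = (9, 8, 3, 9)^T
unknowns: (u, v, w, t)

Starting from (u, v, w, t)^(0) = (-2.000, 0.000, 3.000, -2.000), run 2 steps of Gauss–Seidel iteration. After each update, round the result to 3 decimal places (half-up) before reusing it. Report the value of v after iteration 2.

1.096

Iteration 1:
  u = (9 - (-1)·0.000 - (-3)·3.000 - (-4)·-2.000) / (10) = 1.000
  v = (8 - (-3)·1.000 - (4)·3.000 - (-2)·-2.000) / (10) = -0.500
  w = (3 - (1)·1.000 - (3)·-0.500 - (2)·-2.000) / (10) = 0.750
  t = (9 - (-4)·1.000 - (-4)·-0.500 - (1)·0.750) / (12) = 0.854
Iteration 2:
  u = (9 - (-1)·-0.500 - (-3)·0.750 - (-4)·0.854) / (10) = 1.417
  v = (8 - (-3)·1.417 - (4)·0.750 - (-2)·0.854) / (10) = 1.096
  w = (3 - (1)·1.417 - (3)·1.096 - (2)·0.854) / (10) = -0.341
  t = (9 - (-4)·1.417 - (-4)·1.096 - (1)·-0.341) / (12) = 1.616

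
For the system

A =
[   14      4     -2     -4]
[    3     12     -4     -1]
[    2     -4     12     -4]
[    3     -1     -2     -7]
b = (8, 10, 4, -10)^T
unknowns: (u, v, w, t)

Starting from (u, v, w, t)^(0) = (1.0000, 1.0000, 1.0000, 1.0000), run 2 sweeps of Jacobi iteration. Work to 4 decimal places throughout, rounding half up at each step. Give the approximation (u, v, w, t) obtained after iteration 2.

Iteration 1:
  u = (8 - (4)·1.0000 - (-2)·1.0000 - (-4)·1.0000) / (14) = 0.7143
  v = (10 - (3)·1.0000 - (-4)·1.0000 - (-1)·1.0000) / (12) = 1.0000
  w = (4 - (2)·1.0000 - (-4)·1.0000 - (-4)·1.0000) / (12) = 0.8333
  t = (-10 - (3)·1.0000 - (-1)·1.0000 - (-2)·1.0000) / (-7) = 1.4286
Iteration 2:
  u = (8 - (4)·1.0000 - (-2)·0.8333 - (-4)·1.4286) / (14) = 0.8129
  v = (10 - (3)·0.7143 - (-4)·0.8333 - (-1)·1.4286) / (12) = 1.0516
  w = (4 - (2)·0.7143 - (-4)·1.0000 - (-4)·1.4286) / (12) = 1.0238
  t = (-10 - (3)·0.7143 - (-1)·1.0000 - (-2)·0.8333) / (-7) = 1.3538

(0.8129, 1.0516, 1.0238, 1.3538)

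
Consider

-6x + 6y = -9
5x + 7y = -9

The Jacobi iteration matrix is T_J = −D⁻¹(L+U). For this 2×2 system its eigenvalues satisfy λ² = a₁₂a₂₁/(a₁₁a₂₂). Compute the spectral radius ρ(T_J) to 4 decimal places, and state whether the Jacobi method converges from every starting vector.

0.8452

a₁₂a₂₁/(a₁₁a₂₂) = (6)·(5) / ((-6)·(7)) = -0.714286
ρ = √|-0.714286| = √0.714286 = 0.8452
ρ < 1, so Jacobi converges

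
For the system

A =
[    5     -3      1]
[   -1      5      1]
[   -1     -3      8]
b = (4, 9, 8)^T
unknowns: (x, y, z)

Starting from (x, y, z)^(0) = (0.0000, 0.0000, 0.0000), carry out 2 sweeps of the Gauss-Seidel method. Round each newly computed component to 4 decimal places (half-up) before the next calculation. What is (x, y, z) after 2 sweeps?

Iteration 1:
  x = (4 - (-3)·0.0000 - (1)·0.0000) / (5) = 0.8000
  y = (9 - (-1)·0.8000 - (1)·0.0000) / (5) = 1.9600
  z = (8 - (-1)·0.8000 - (-3)·1.9600) / (8) = 1.8350
Iteration 2:
  x = (4 - (-3)·1.9600 - (1)·1.8350) / (5) = 1.6090
  y = (9 - (-1)·1.6090 - (1)·1.8350) / (5) = 1.7548
  z = (8 - (-1)·1.6090 - (-3)·1.7548) / (8) = 1.8592

(1.6090, 1.7548, 1.8592)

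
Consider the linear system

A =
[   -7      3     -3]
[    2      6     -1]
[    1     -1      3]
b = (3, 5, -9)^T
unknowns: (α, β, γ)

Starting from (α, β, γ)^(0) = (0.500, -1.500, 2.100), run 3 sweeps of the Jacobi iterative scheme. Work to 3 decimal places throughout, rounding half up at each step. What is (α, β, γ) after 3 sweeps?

(0.807, -0.027, -3.233)

Iteration 1:
  α = (3 - (3)·-1.500 - (-3)·2.100) / (-7) = -1.971
  β = (5 - (2)·0.500 - (-1)·2.100) / (6) = 1.017
  γ = (-9 - (1)·0.500 - (-1)·-1.500) / (3) = -3.667
Iteration 2:
  α = (3 - (3)·1.017 - (-3)·-3.667) / (-7) = 1.579
  β = (5 - (2)·-1.971 - (-1)·-3.667) / (6) = 0.879
  γ = (-9 - (1)·-1.971 - (-1)·1.017) / (3) = -2.004
Iteration 3:
  α = (3 - (3)·0.879 - (-3)·-2.004) / (-7) = 0.807
  β = (5 - (2)·1.579 - (-1)·-2.004) / (6) = -0.027
  γ = (-9 - (1)·1.579 - (-1)·0.879) / (3) = -3.233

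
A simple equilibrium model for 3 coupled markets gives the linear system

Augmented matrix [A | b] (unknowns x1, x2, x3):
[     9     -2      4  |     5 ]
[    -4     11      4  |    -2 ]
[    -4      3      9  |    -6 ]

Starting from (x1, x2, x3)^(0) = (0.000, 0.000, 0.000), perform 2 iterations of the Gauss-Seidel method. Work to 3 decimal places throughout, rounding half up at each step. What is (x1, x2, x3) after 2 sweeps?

(0.749, 0.245, -0.415)

Iteration 1:
  x1 = (5 - (-2)·0.000 - (4)·0.000) / (9) = 0.556
  x2 = (-2 - (-4)·0.556 - (4)·0.000) / (11) = 0.020
  x3 = (-6 - (-4)·0.556 - (3)·0.020) / (9) = -0.426
Iteration 2:
  x1 = (5 - (-2)·0.020 - (4)·-0.426) / (9) = 0.749
  x2 = (-2 - (-4)·0.749 - (4)·-0.426) / (11) = 0.245
  x3 = (-6 - (-4)·0.749 - (3)·0.245) / (9) = -0.415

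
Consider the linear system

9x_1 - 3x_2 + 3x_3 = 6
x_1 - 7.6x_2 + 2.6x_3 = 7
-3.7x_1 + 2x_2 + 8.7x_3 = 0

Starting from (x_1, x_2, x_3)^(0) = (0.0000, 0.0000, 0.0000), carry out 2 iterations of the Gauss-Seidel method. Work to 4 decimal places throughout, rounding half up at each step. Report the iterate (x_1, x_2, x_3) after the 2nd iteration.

(0.2305, -0.7282, 0.2654)

Iteration 1:
  x_1 = (6 - (-3)·0.0000 - (3)·0.0000) / (9) = 0.6667
  x_2 = (7 - (1)·0.6667 - (2.6)·0.0000) / (-7.6) = -0.8333
  x_3 = (0 - (-3.7)·0.6667 - (2)·-0.8333) / (8.7) = 0.4751
Iteration 2:
  x_1 = (6 - (-3)·-0.8333 - (3)·0.4751) / (9) = 0.2305
  x_2 = (7 - (1)·0.2305 - (2.6)·0.4751) / (-7.6) = -0.7282
  x_3 = (0 - (-3.7)·0.2305 - (2)·-0.7282) / (8.7) = 0.2654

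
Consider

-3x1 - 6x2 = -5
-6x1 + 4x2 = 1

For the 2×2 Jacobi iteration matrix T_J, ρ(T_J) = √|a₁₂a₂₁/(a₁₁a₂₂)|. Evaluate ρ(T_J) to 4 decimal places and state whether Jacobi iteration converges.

a₁₂a₂₁/(a₁₁a₂₂) = (-6)·(-6) / ((-3)·(4)) = -3.000000
ρ = √|-3.000000| = √3.000000 = 1.7321
ρ > 1, so Jacobi diverges

1.7321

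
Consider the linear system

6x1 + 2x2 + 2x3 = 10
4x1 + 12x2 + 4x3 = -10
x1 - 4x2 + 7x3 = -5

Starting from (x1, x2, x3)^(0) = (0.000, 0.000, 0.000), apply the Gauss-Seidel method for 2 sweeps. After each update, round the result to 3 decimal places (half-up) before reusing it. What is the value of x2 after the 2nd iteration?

-1.155

Iteration 1:
  x1 = (10 - (2)·0.000 - (2)·0.000) / (6) = 1.667
  x2 = (-10 - (4)·1.667 - (4)·0.000) / (12) = -1.389
  x3 = (-5 - (1)·1.667 - (-4)·-1.389) / (7) = -1.746
Iteration 2:
  x1 = (10 - (2)·-1.389 - (2)·-1.746) / (6) = 2.712
  x2 = (-10 - (4)·2.712 - (4)·-1.746) / (12) = -1.155
  x3 = (-5 - (1)·2.712 - (-4)·-1.155) / (7) = -1.762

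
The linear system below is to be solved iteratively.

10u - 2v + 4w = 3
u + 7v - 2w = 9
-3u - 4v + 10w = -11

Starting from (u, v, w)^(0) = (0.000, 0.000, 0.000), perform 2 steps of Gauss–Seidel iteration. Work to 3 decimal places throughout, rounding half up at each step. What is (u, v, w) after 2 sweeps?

Iteration 1:
  u = (3 - (-2)·0.000 - (4)·0.000) / (10) = 0.300
  v = (9 - (1)·0.300 - (-2)·0.000) / (7) = 1.243
  w = (-11 - (-3)·0.300 - (-4)·1.243) / (10) = -0.513
Iteration 2:
  u = (3 - (-2)·1.243 - (4)·-0.513) / (10) = 0.754
  v = (9 - (1)·0.754 - (-2)·-0.513) / (7) = 1.031
  w = (-11 - (-3)·0.754 - (-4)·1.031) / (10) = -0.461

(0.754, 1.031, -0.461)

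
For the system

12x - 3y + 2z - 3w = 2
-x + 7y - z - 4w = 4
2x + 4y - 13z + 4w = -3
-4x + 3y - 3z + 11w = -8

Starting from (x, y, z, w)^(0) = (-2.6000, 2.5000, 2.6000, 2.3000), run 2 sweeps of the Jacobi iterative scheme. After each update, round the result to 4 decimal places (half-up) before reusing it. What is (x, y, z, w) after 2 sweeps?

(0.0088, -0.0487, 0.4483, -0.5455)

Iteration 1:
  x = (2 - (-3)·2.5000 - (2)·2.6000 - (-3)·2.3000) / (12) = 0.9333
  y = (4 - (-1)·-2.6000 - (-1)·2.6000 - (-4)·2.3000) / (7) = 1.8857
  z = (-3 - (2)·-2.6000 - (4)·2.5000 - (4)·2.3000) / (-13) = 1.3077
  w = (-8 - (-4)·-2.6000 - (3)·2.5000 - (-3)·2.6000) / (11) = -1.6455
Iteration 2:
  x = (2 - (-3)·1.8857 - (2)·1.3077 - (-3)·-1.6455) / (12) = 0.0088
  y = (4 - (-1)·0.9333 - (-1)·1.3077 - (-4)·-1.6455) / (7) = -0.0487
  z = (-3 - (2)·0.9333 - (4)·1.8857 - (4)·-1.6455) / (-13) = 0.4483
  w = (-8 - (-4)·0.9333 - (3)·1.8857 - (-3)·1.3077) / (11) = -0.5455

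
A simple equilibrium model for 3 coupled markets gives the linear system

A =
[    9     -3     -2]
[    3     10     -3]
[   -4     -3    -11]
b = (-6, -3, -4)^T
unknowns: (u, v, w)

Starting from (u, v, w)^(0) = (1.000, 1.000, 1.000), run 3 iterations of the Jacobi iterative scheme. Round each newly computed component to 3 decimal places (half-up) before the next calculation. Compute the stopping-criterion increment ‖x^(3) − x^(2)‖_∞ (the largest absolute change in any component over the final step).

Iteration 1:
  u = (-6 - (-3)·1.000 - (-2)·1.000) / (9) = -0.111
  v = (-3 - (3)·1.000 - (-3)·1.000) / (10) = -0.300
  w = (-4 - (-4)·1.000 - (-3)·1.000) / (-11) = -0.273
Iteration 2:
  u = (-6 - (-3)·-0.300 - (-2)·-0.273) / (9) = -0.827
  v = (-3 - (3)·-0.111 - (-3)·-0.273) / (10) = -0.349
  w = (-4 - (-4)·-0.111 - (-3)·-0.300) / (-11) = 0.486
Iteration 3:
  u = (-6 - (-3)·-0.349 - (-2)·0.486) / (9) = -0.675
  v = (-3 - (3)·-0.827 - (-3)·0.486) / (10) = 0.094
  w = (-4 - (-4)·-0.827 - (-3)·-0.349) / (-11) = 0.760
Change: (0.152, 0.443, 0.274) → max |·| = 0.443

0.443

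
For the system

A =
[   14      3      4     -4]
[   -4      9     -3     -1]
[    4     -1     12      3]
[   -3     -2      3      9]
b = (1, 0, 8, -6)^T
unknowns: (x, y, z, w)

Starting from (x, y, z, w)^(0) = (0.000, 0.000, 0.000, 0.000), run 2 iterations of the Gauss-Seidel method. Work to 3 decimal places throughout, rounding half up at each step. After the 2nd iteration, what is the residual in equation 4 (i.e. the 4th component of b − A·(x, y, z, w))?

-0.001

Iteration 1:
  x = (1 - (3)·0.000 - (4)·0.000 - (-4)·0.000) / (14) = 0.071
  y = (0 - (-4)·0.071 - (-3)·0.000 - (-1)·0.000) / (9) = 0.032
  z = (8 - (4)·0.071 - (-1)·0.032 - (3)·0.000) / (12) = 0.646
  w = (-6 - (-3)·0.071 - (-2)·0.032 - (3)·0.646) / (9) = -0.851
Iteration 2:
  x = (1 - (3)·0.032 - (4)·0.646 - (-4)·-0.851) / (14) = -0.363
  y = (0 - (-4)·-0.363 - (-3)·0.646 - (-1)·-0.851) / (9) = -0.041
  z = (8 - (4)·-0.363 - (-1)·-0.041 - (3)·-0.851) / (12) = 0.997
  w = (-6 - (-3)·-0.363 - (-2)·-0.041 - (3)·0.997) / (9) = -1.129
Residual b − A·x = (-2.299, 0.779, 0.834, -0.001)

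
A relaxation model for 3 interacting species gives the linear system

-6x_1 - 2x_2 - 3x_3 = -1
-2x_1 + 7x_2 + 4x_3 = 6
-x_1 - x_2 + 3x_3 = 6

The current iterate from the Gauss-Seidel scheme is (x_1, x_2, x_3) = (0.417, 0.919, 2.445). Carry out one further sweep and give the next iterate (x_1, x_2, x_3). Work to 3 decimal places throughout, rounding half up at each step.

One sweep:
  x_1 = (-1 - (-2)·0.919 - (-3)·2.445) / (-6) = -1.362
  x_2 = (6 - (-2)·-1.362 - (4)·2.445) / (7) = -0.929
  x_3 = (6 - (-1)·-1.362 - (-1)·-0.929) / (3) = 1.236

(-1.362, -0.929, 1.236)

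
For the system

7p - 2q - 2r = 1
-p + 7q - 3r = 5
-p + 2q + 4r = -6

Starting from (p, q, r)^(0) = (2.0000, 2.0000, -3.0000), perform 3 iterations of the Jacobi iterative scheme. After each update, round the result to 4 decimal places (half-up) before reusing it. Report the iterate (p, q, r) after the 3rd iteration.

Iteration 1:
  p = (1 - (-2)·2.0000 - (-2)·-3.0000) / (7) = -0.1429
  q = (5 - (-1)·2.0000 - (-3)·-3.0000) / (7) = -0.2857
  r = (-6 - (-1)·2.0000 - (2)·2.0000) / (4) = -2.0000
Iteration 2:
  p = (1 - (-2)·-0.2857 - (-2)·-2.0000) / (7) = -0.5102
  q = (5 - (-1)·-0.1429 - (-3)·-2.0000) / (7) = -0.1633
  r = (-6 - (-1)·-0.1429 - (2)·-0.2857) / (4) = -1.3929
Iteration 3:
  p = (1 - (-2)·-0.1633 - (-2)·-1.3929) / (7) = -0.3018
  q = (5 - (-1)·-0.5102 - (-3)·-1.3929) / (7) = 0.0444
  r = (-6 - (-1)·-0.5102 - (2)·-0.1633) / (4) = -1.5459

(-0.3018, 0.0444, -1.5459)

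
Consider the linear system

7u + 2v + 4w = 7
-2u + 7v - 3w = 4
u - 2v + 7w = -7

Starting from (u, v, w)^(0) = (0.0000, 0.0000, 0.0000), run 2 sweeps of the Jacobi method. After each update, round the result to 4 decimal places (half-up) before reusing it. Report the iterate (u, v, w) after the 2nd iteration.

(1.4082, 0.4286, -0.9796)

Iteration 1:
  u = (7 - (2)·0.0000 - (4)·0.0000) / (7) = 1.0000
  v = (4 - (-2)·0.0000 - (-3)·0.0000) / (7) = 0.5714
  w = (-7 - (1)·0.0000 - (-2)·0.0000) / (7) = -1.0000
Iteration 2:
  u = (7 - (2)·0.5714 - (4)·-1.0000) / (7) = 1.4082
  v = (4 - (-2)·1.0000 - (-3)·-1.0000) / (7) = 0.4286
  w = (-7 - (1)·1.0000 - (-2)·0.5714) / (7) = -0.9796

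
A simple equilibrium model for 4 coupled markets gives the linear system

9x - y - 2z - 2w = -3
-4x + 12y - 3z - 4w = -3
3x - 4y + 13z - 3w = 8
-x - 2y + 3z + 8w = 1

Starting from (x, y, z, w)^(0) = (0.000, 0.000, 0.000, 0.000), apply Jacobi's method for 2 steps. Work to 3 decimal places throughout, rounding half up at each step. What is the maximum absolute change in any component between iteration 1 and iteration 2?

Iteration 1:
  x = (-3 - (-1)·0.000 - (-2)·0.000 - (-2)·0.000) / (9) = -0.333
  y = (-3 - (-4)·0.000 - (-3)·0.000 - (-4)·0.000) / (12) = -0.250
  z = (8 - (3)·0.000 - (-4)·0.000 - (-3)·0.000) / (13) = 0.615
  w = (1 - (-1)·0.000 - (-2)·0.000 - (3)·0.000) / (8) = 0.125
Iteration 2:
  x = (-3 - (-1)·-0.250 - (-2)·0.615 - (-2)·0.125) / (9) = -0.197
  y = (-3 - (-4)·-0.333 - (-3)·0.615 - (-4)·0.125) / (12) = -0.166
  z = (8 - (3)·-0.333 - (-4)·-0.250 - (-3)·0.125) / (13) = 0.644
  w = (1 - (-1)·-0.333 - (-2)·-0.250 - (3)·0.615) / (8) = -0.210
Change: (0.136, 0.084, 0.029, -0.335) → max |·| = 0.335

0.335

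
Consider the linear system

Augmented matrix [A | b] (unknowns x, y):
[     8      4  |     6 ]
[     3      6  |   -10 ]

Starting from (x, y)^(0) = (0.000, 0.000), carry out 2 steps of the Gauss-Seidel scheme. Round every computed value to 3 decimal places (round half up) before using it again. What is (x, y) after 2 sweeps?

(1.771, -2.552)

Iteration 1:
  x = (6 - (4)·0.000) / (8) = 0.750
  y = (-10 - (3)·0.750) / (6) = -2.042
Iteration 2:
  x = (6 - (4)·-2.042) / (8) = 1.771
  y = (-10 - (3)·1.771) / (6) = -2.552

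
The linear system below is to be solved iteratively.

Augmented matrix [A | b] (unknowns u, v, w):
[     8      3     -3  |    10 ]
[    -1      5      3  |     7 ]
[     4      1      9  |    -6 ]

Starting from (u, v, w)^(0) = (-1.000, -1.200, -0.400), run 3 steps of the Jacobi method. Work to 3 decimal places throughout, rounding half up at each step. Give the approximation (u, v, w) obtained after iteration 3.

Iteration 1:
  u = (10 - (3)·-1.200 - (-3)·-0.400) / (8) = 1.550
  v = (7 - (-1)·-1.000 - (3)·-0.400) / (5) = 1.440
  w = (-6 - (4)·-1.000 - (1)·-1.200) / (9) = -0.089
Iteration 2:
  u = (10 - (3)·1.440 - (-3)·-0.089) / (8) = 0.677
  v = (7 - (-1)·1.550 - (3)·-0.089) / (5) = 1.763
  w = (-6 - (4)·1.550 - (1)·1.440) / (9) = -1.516
Iteration 3:
  u = (10 - (3)·1.763 - (-3)·-1.516) / (8) = 0.020
  v = (7 - (-1)·0.677 - (3)·-1.516) / (5) = 2.445
  w = (-6 - (4)·0.677 - (1)·1.763) / (9) = -1.163

(0.020, 2.445, -1.163)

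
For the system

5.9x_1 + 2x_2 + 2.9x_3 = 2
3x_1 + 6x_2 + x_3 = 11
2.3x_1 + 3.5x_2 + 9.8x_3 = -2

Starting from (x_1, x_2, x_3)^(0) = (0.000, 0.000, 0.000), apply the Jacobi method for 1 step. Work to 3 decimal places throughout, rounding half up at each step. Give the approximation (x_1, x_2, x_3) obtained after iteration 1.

Iteration 1:
  x_1 = (2 - (2)·0.000 - (2.9)·0.000) / (5.9) = 0.339
  x_2 = (11 - (3)·0.000 - (1)·0.000) / (6) = 1.833
  x_3 = (-2 - (2.3)·0.000 - (3.5)·0.000) / (9.8) = -0.204

(0.339, 1.833, -0.204)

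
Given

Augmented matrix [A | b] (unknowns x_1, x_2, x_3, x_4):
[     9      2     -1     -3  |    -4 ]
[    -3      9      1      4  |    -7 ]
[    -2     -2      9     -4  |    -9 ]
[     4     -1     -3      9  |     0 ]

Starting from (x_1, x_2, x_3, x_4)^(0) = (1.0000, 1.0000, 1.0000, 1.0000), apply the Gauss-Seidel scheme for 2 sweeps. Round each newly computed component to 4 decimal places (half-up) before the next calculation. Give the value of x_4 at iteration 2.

-0.3729

Iteration 1:
  x_1 = (-4 - (2)·1.0000 - (-1)·1.0000 - (-3)·1.0000) / (9) = -0.2222
  x_2 = (-7 - (-3)·-0.2222 - (1)·1.0000 - (4)·1.0000) / (9) = -1.4074
  x_3 = (-9 - (-2)·-0.2222 - (-2)·-1.4074 - (-4)·1.0000) / (9) = -0.9177
  x_4 = (0 - (4)·-0.2222 - (-1)·-1.4074 - (-3)·-0.9177) / (9) = -0.3635
Iteration 2:
  x_1 = (-4 - (2)·-1.4074 - (-1)·-0.9177 - (-3)·-0.3635) / (9) = -0.3548
  x_2 = (-7 - (-3)·-0.3548 - (1)·-0.9177 - (4)·-0.3635) / (9) = -0.6325
  x_3 = (-9 - (-2)·-0.3548 - (-2)·-0.6325 - (-4)·-0.3635) / (9) = -1.3810
  x_4 = (0 - (4)·-0.3548 - (-1)·-0.6325 - (-3)·-1.3810) / (9) = -0.3729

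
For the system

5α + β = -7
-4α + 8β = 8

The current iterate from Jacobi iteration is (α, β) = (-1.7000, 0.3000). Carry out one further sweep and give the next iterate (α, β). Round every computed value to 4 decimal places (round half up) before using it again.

One sweep:
  α = (-7 - (1)·0.3000) / (5) = -1.4600
  β = (8 - (-4)·-1.7000) / (8) = 0.1500

(-1.4600, 0.1500)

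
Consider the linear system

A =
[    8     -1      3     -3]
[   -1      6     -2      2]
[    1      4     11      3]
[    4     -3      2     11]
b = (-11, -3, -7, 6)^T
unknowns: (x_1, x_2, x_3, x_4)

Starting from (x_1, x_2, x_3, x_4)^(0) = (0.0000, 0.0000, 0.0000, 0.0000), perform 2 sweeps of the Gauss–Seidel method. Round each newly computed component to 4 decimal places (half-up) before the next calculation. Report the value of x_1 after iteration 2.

Iteration 1:
  x_1 = (-11 - (-1)·0.0000 - (3)·0.0000 - (-3)·0.0000) / (8) = -1.3750
  x_2 = (-3 - (-1)·-1.3750 - (-2)·0.0000 - (2)·0.0000) / (6) = -0.7292
  x_3 = (-7 - (1)·-1.3750 - (4)·-0.7292 - (3)·0.0000) / (11) = -0.2462
  x_4 = (6 - (4)·-1.3750 - (-3)·-0.7292 - (2)·-0.2462) / (11) = 0.8913
Iteration 2:
  x_1 = (-11 - (-1)·-0.7292 - (3)·-0.2462 - (-3)·0.8913) / (8) = -1.0396
  x_2 = (-3 - (-1)·-1.0396 - (-2)·-0.2462 - (2)·0.8913) / (6) = -1.0524
  x_3 = (-7 - (1)·-1.0396 - (4)·-1.0524 - (3)·0.8913) / (11) = -0.4022
  x_4 = (6 - (4)·-1.0396 - (-3)·-1.0524 - (2)·-0.4022) / (11) = 0.7096

-1.0396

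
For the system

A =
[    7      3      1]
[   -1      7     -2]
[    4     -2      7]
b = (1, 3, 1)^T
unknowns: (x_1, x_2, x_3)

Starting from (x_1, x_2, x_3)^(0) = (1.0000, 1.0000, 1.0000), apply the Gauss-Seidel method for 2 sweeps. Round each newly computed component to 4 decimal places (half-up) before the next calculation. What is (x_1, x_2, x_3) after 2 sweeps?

(-0.2191, 0.5614, 0.4285)

Iteration 1:
  x_1 = (1 - (3)·1.0000 - (1)·1.0000) / (7) = -0.4286
  x_2 = (3 - (-1)·-0.4286 - (-2)·1.0000) / (7) = 0.6531
  x_3 = (1 - (4)·-0.4286 - (-2)·0.6531) / (7) = 0.5744
Iteration 2:
  x_1 = (1 - (3)·0.6531 - (1)·0.5744) / (7) = -0.2191
  x_2 = (3 - (-1)·-0.2191 - (-2)·0.5744) / (7) = 0.5614
  x_3 = (1 - (4)·-0.2191 - (-2)·0.5614) / (7) = 0.4285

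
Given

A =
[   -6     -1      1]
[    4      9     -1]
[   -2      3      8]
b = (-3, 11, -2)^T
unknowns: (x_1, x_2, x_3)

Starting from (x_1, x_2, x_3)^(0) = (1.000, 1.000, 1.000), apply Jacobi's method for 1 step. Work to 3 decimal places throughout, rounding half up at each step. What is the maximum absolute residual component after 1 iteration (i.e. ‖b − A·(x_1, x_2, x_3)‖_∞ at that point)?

Iteration 1:
  x_1 = (-3 - (-1)·1.000 - (1)·1.000) / (-6) = 0.500
  x_2 = (11 - (4)·1.000 - (-1)·1.000) / (9) = 0.889
  x_3 = (-2 - (-2)·1.000 - (3)·1.000) / (8) = -0.375
Residual b − A·x = (1.264, 0.624, -0.667); ∞-norm = 1.264

1.264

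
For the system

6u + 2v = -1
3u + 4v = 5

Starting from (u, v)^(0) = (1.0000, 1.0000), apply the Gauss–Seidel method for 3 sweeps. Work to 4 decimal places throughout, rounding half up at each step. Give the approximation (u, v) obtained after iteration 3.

Iteration 1:
  u = (-1 - (2)·1.0000) / (6) = -0.5000
  v = (5 - (3)·-0.5000) / (4) = 1.6250
Iteration 2:
  u = (-1 - (2)·1.6250) / (6) = -0.7083
  v = (5 - (3)·-0.7083) / (4) = 1.7812
Iteration 3:
  u = (-1 - (2)·1.7812) / (6) = -0.7604
  v = (5 - (3)·-0.7604) / (4) = 1.8203

(-0.7604, 1.8203)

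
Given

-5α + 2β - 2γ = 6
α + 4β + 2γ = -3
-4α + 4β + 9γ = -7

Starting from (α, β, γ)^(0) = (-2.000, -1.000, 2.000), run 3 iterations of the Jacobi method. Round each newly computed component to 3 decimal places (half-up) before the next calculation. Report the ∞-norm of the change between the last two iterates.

Iteration 1:
  α = (6 - (2)·-1.000 - (-2)·2.000) / (-5) = -2.400
  β = (-3 - (1)·-2.000 - (2)·2.000) / (4) = -1.250
  γ = (-7 - (-4)·-2.000 - (4)·-1.000) / (9) = -1.222
Iteration 2:
  α = (6 - (2)·-1.250 - (-2)·-1.222) / (-5) = -1.211
  β = (-3 - (1)·-2.400 - (2)·-1.222) / (4) = 0.461
  γ = (-7 - (-4)·-2.400 - (4)·-1.250) / (9) = -1.289
Iteration 3:
  α = (6 - (2)·0.461 - (-2)·-1.289) / (-5) = -0.500
  β = (-3 - (1)·-1.211 - (2)·-1.289) / (4) = 0.197
  γ = (-7 - (-4)·-1.211 - (4)·0.461) / (9) = -1.521
Change: (0.711, -0.264, -0.232) → max |·| = 0.711

0.711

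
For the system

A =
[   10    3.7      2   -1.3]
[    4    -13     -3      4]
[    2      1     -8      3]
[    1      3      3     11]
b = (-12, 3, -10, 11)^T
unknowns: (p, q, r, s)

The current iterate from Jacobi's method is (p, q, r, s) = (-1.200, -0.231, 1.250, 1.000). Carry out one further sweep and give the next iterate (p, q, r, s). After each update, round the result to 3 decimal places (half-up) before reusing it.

One sweep:
  p = (-12 - (3.7)·-0.231 - (2)·1.250 - (-1.3)·1.000) / (10) = -1.235
  q = (3 - (4)·-1.200 - (-3)·1.250 - (4)·1.000) / (-13) = -0.581
  r = (-10 - (2)·-1.200 - (1)·-0.231 - (3)·1.000) / (-8) = 1.296
  s = (11 - (1)·-1.200 - (3)·-0.231 - (3)·1.250) / (11) = 0.831

(-1.235, -0.581, 1.296, 0.831)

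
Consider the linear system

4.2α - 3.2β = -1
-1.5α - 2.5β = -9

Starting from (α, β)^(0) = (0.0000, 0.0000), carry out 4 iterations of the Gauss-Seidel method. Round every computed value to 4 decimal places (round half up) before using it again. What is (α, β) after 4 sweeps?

(1.9060, 2.4564)

Iteration 1:
  α = (-1 - (-3.2)·0.0000) / (4.2) = -0.2381
  β = (-9 - (-1.5)·-0.2381) / (-2.5) = 3.7429
Iteration 2:
  α = (-1 - (-3.2)·3.7429) / (4.2) = 2.6136
  β = (-9 - (-1.5)·2.6136) / (-2.5) = 2.0318
Iteration 3:
  α = (-1 - (-3.2)·2.0318) / (4.2) = 1.3099
  β = (-9 - (-1.5)·1.3099) / (-2.5) = 2.8141
Iteration 4:
  α = (-1 - (-3.2)·2.8141) / (4.2) = 1.9060
  β = (-9 - (-1.5)·1.9060) / (-2.5) = 2.4564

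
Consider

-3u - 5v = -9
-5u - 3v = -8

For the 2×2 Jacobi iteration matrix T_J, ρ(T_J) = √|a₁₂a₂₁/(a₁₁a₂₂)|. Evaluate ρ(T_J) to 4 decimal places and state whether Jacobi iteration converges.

1.6667

a₁₂a₂₁/(a₁₁a₂₂) = (-5)·(-5) / ((-3)·(-3)) = 2.777778
ρ = √|2.777778| = √2.777778 = 1.6667
ρ > 1, so Jacobi diverges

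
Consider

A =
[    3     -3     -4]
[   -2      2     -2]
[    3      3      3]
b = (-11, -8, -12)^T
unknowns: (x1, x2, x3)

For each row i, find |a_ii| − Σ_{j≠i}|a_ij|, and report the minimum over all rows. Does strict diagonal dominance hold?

-4

row 1: |3| − (3+4) = -4
row 2: |2| − (2+2) = -2
row 3: |3| − (3+3) = -3
minimum over rows = -4 → not strictly diagonally dominant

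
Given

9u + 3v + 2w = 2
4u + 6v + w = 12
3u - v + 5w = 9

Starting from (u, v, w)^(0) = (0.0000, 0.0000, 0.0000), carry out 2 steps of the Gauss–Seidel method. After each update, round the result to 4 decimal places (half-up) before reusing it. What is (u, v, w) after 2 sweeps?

Iteration 1:
  u = (2 - (3)·0.0000 - (2)·0.0000) / (9) = 0.2222
  v = (12 - (4)·0.2222 - (1)·0.0000) / (6) = 1.8519
  w = (9 - (3)·0.2222 - (-1)·1.8519) / (5) = 2.0371
Iteration 2:
  u = (2 - (3)·1.8519 - (2)·2.0371) / (9) = -0.8478
  v = (12 - (4)·-0.8478 - (1)·2.0371) / (6) = 2.2257
  w = (9 - (3)·-0.8478 - (-1)·2.2257) / (5) = 2.7538

(-0.8478, 2.2257, 2.7538)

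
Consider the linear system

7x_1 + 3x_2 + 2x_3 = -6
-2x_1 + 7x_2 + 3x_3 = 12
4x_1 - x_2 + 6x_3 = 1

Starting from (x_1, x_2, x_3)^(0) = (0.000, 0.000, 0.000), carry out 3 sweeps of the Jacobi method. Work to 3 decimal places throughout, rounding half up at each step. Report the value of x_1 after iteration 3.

Iteration 1:
  x_1 = (-6 - (3)·0.000 - (2)·0.000) / (7) = -0.857
  x_2 = (12 - (-2)·0.000 - (3)·0.000) / (7) = 1.714
  x_3 = (1 - (4)·0.000 - (-1)·0.000) / (6) = 0.167
Iteration 2:
  x_1 = (-6 - (3)·1.714 - (2)·0.167) / (7) = -1.639
  x_2 = (12 - (-2)·-0.857 - (3)·0.167) / (7) = 1.398
  x_3 = (1 - (4)·-0.857 - (-1)·1.714) / (6) = 1.024
Iteration 3:
  x_1 = (-6 - (3)·1.398 - (2)·1.024) / (7) = -1.749
  x_2 = (12 - (-2)·-1.639 - (3)·1.024) / (7) = 0.807
  x_3 = (1 - (4)·-1.639 - (-1)·1.398) / (6) = 1.492

-1.749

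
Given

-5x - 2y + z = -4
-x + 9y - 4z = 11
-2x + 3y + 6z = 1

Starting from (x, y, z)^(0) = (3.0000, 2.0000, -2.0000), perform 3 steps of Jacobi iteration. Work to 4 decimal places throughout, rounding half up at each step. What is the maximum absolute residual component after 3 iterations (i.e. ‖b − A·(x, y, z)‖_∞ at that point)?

Iteration 1:
  x = (-4 - (-2)·2.0000 - (1)·-2.0000) / (-5) = -0.4000
  y = (11 - (-1)·3.0000 - (-4)·-2.0000) / (9) = 0.6667
  z = (1 - (-2)·3.0000 - (3)·2.0000) / (6) = 0.1667
Iteration 2:
  x = (-4 - (-2)·0.6667 - (1)·0.1667) / (-5) = 0.5667
  y = (11 - (-1)·-0.4000 - (-4)·0.1667) / (9) = 1.2519
  z = (1 - (-2)·-0.4000 - (3)·0.6667) / (6) = -0.3000
Iteration 3:
  x = (-4 - (-2)·1.2519 - (1)·-0.3000) / (-5) = 0.2392
  y = (11 - (-1)·0.5667 - (-4)·-0.3000) / (9) = 1.1519
  z = (1 - (-2)·0.5667 - (3)·1.2519) / (6) = -0.2704
Residual b − A·x = (-0.2298, -0.2095, -0.3549); ∞-norm = 0.3549

0.3549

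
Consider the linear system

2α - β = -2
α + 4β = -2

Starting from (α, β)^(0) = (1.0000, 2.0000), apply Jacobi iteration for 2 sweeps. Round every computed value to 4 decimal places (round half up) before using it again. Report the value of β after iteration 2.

Iteration 1:
  α = (-2 - (-1)·2.0000) / (2) = 0.0000
  β = (-2 - (1)·1.0000) / (4) = -0.7500
Iteration 2:
  α = (-2 - (-1)·-0.7500) / (2) = -1.3750
  β = (-2 - (1)·0.0000) / (4) = -0.5000

-0.5000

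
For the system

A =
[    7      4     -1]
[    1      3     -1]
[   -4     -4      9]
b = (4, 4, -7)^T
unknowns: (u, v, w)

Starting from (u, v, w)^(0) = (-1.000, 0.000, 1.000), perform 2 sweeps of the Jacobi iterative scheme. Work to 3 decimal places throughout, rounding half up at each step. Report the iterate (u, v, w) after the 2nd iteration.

Iteration 1:
  u = (4 - (4)·0.000 - (-1)·1.000) / (7) = 0.714
  v = (4 - (1)·-1.000 - (-1)·1.000) / (3) = 2.000
  w = (-7 - (-4)·-1.000 - (-4)·0.000) / (9) = -1.222
Iteration 2:
  u = (4 - (4)·2.000 - (-1)·-1.222) / (7) = -0.746
  v = (4 - (1)·0.714 - (-1)·-1.222) / (3) = 0.688
  w = (-7 - (-4)·0.714 - (-4)·2.000) / (9) = 0.428

(-0.746, 0.688, 0.428)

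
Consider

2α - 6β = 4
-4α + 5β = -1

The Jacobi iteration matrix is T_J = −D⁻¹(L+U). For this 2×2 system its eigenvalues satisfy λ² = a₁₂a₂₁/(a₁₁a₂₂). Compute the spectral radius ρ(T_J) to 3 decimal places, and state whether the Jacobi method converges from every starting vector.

a₁₂a₂₁/(a₁₁a₂₂) = (-6)·(-4) / ((2)·(5)) = 2.400000
ρ = √|2.400000| = √2.400000 = 1.549
ρ > 1, so Jacobi diverges

1.549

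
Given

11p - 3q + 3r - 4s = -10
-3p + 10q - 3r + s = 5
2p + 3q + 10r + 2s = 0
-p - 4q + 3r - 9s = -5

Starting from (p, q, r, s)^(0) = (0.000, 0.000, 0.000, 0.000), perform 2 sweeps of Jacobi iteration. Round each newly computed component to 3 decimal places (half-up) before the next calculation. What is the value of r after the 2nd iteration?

-0.079

Iteration 1:
  p = (-10 - (-3)·0.000 - (3)·0.000 - (-4)·0.000) / (11) = -0.909
  q = (5 - (-3)·0.000 - (-3)·0.000 - (1)·0.000) / (10) = 0.500
  r = (0 - (2)·0.000 - (3)·0.000 - (2)·0.000) / (10) = 0.000
  s = (-5 - (-1)·0.000 - (-4)·0.000 - (3)·0.000) / (-9) = 0.556
Iteration 2:
  p = (-10 - (-3)·0.500 - (3)·0.000 - (-4)·0.556) / (11) = -0.571
  q = (5 - (-3)·-0.909 - (-3)·0.000 - (1)·0.556) / (10) = 0.172
  r = (0 - (2)·-0.909 - (3)·0.500 - (2)·0.556) / (10) = -0.079
  s = (-5 - (-1)·-0.909 - (-4)·0.500 - (3)·0.000) / (-9) = 0.434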